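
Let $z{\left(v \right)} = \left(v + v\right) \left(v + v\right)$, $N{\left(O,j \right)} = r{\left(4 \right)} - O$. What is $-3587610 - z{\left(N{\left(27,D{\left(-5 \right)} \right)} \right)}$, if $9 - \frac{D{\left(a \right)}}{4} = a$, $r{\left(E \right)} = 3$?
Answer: $-3589914$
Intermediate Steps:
$D{\left(a \right)} = 36 - 4 a$
$N{\left(O,j \right)} = 3 - O$
$z{\left(v \right)} = 4 v^{2}$ ($z{\left(v \right)} = 2 v 2 v = 4 v^{2}$)
$-3587610 - z{\left(N{\left(27,D{\left(-5 \right)} \right)} \right)} = -3587610 - 4 \left(3 - 27\right)^{2} = -3587610 - 4 \left(-24\right)^{2} = -3587610 - 4 \cdot 576 = -3587610 - 2304 = -3589914$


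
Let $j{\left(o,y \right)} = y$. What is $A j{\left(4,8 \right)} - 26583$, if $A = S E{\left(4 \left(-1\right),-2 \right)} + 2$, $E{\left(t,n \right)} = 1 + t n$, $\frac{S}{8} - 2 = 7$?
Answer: $-21383$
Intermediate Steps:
$S = 72$ ($S = 16 + 8 \cdot 7 = 16 + 56 = 72$)
$E{\left(t,n \right)} = 1 + n t$
$A = 650$ ($A = 72 \left(1 - 2 \cdot 4 \left(-1\right)\right) + 2 = 72 \left(1 - -8\right) + 2 = 72 \left(1 + 8\right) + 2 = 72 \cdot 9 + 2 = 648 + 2 = 650$)
$A j{\left(4,8 \right)} - 26583 = 650 \cdot 8 - 26583 = 5200 - 26583 = -21383$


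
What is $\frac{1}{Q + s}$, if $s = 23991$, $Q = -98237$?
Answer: $- \frac{1}{74246} \approx -1.3469 \cdot 10^{-5}$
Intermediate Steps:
$\frac{1}{Q + s} = \frac{1}{-98237 + 23991} = \frac{1}{-74246} = - \frac{1}{74246}$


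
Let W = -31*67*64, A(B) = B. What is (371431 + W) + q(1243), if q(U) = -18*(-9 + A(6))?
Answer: 238557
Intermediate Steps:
W = -132928 (W = -2077*64 = -132928)
q(U) = 54 (q(U) = -18*(-9 + 6) = -18*(-3) = 54)
(371431 + W) + q(1243) = (371431 - 132928) + 54 = 238503 + 54 = 238557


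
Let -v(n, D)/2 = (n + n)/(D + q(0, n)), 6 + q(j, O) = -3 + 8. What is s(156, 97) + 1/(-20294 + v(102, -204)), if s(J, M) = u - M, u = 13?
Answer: -349428613/4159862 ≈ -84.000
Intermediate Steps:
s(J, M) = 13 - M
q(j, O) = -1 (q(j, O) = -6 + (-3 + 8) = -6 + 5 = -1)
v(n, D) = -4*n/(-1 + D) (v(n, D) = -2*(n + n)/(D - 1) = -2*2*n/(-1 + D) = -4*n/(-1 + D))
s(156, 97) + 1/(-20294 + v(102, -204)) = (13 - 1*97) + 1/(-20294 - 4*102/(-1 - 204)) = (13 - 97) + 1/(-20294 - 4*102/(-205)) = -84 + 1/(-20294 - 4*102*(-1/205)) = -84 + 1/(-20294 + 408/205) = -84 + 1/(-4159862/205) = -84 - 205/4159862 = -349428613/4159862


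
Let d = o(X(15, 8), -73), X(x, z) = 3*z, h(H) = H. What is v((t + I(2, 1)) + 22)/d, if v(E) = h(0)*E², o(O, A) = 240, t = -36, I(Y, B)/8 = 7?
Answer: 0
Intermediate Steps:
I(Y, B) = 56 (I(Y, B) = 8*7 = 56)
v(E) = 0 (v(E) = 0*E² = 0)
d = 240
v((t + I(2, 1)) + 22)/d = 0/240 = 0*(1/240) = 0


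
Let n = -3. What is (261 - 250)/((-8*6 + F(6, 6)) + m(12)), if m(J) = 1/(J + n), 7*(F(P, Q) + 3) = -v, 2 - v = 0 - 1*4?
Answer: -693/3260 ≈ -0.21258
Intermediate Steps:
v = 6 (v = 2 - (0 - 1*4) = 2 - (0 - 4) = 2 - 1*(-4) = 2 + 4 = 6)
F(P, Q) = -27/7 (F(P, Q) = -3 + (-1*6)/7 = -3 + (⅐)*(-6) = -3 - 6/7 = -27/7)
m(J) = 1/(-3 + J) (m(J) = 1/(J - 3) = 1/(-3 + J))
(261 - 250)/((-8*6 + F(6, 6)) + m(12)) = (261 - 250)/((-8*6 - 27/7) + 1/(-3 + 12)) = 11/((-48 - 27/7) + 1/9) = 11/(-363/7 + ⅑) = 11/(-3260/63) = 11*(-63/3260) = -693/3260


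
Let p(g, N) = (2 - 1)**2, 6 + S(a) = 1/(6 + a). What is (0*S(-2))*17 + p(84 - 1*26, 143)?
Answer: 1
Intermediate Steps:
S(a) = -6 + 1/(6 + a)
p(g, N) = 1 (p(g, N) = 1**2 = 1)
(0*S(-2))*17 + p(84 - 1*26, 143) = (0*((-35 - 6*(-2))/(6 - 2)))*17 + 1 = (0*((-35 + 12)/4))*17 + 1 = (0*((1/4)*(-23)))*17 + 1 = (0*(-23/4))*17 + 1 = 0*17 + 1 = 0 + 1 = 1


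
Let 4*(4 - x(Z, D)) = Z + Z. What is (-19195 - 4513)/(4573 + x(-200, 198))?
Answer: -23708/4677 ≈ -5.0691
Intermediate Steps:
x(Z, D) = 4 - Z/2 (x(Z, D) = 4 - (Z + Z)/4 = 4 - Z/2)
(-19195 - 4513)/(4573 + x(-200, 198)) = (-19195 - 4513)/(4573 + (4 - ½*(-200))) = -23708/(4573 + (4 + 100)) = -23708/(4573 + 104) = -23708/4677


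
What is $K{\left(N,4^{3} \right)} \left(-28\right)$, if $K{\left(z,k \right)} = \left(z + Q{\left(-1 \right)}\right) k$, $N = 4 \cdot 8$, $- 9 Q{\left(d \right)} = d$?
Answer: $- \frac{517888}{9} \approx -57543.0$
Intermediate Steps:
$Q{\left(d \right)} = - \frac{d}{9}$
$N = 32$
$K{\left(z,k \right)} = k \left(\frac{1}{9} + z\right)$ ($K{\left(z,k \right)} = \left(z - - \frac{1}{9}\right) k = \left(z + \frac{1}{9}\right) k = \left(\frac{1}{9} + z\right) k = k \left(\frac{1}{9} + z\right)$)
$K{\left(N,4^{3} \right)} \left(-28\right) = 4^{3} \left(\frac{1}{9} + 32\right) \left(-28\right) = 64 \cdot \frac{289}{9} \left(-28\right) = \frac{18496}{9} \left(-28\right) = - \frac{517888}{9}$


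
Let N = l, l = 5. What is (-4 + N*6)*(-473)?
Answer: -12298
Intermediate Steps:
N = 5
(-4 + N*6)*(-473) = (-4 + 5*6)*(-473) = (-4 + 30)*(-473) = 26*(-473) = -12298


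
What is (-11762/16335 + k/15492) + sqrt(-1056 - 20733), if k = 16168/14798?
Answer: -112340901713/156033700515 + 9*I*sqrt(269) ≈ -0.71998 + 147.61*I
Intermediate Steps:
k = 8084/7399 (k = 16168*(1/14798) = 8084/7399 ≈ 1.0926)
(-11762/16335 + k/15492) + sqrt(-1056 - 20733) = (-11762/16335 + (8084/7399)/15492) + sqrt(-1056 - 20733) = (-11762*1/16335 + (8084/7399)*(1/15492)) + sqrt(-21789) = (-11762/16335 + 2021/28656327) + 9*I*sqrt(269) = -112340901713/156033700515 + 9*I*sqrt(269)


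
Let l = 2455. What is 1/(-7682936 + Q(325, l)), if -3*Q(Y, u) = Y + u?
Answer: -3/23051588 ≈ -1.3014e-7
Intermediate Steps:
Q(Y, u) = -Y/3 - u/3 (Q(Y, u) = -(Y + u)/3 = -Y/3 - u/3)
1/(-7682936 + Q(325, l)) = 1/(-7682936 + (-⅓*325 - ⅓*2455)) = 1/(-7682936 + (-325/3 - 2455/3)) = 1/(-7682936 - 2780/3) = 1/(-23051588/3) = -3/23051588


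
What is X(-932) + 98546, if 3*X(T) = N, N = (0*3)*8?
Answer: 98546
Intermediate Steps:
N = 0 (N = 0*8 = 0)
X(T) = 0 (X(T) = (⅓)*0 = 0)
X(-932) + 98546 = 0 + 98546 = 98546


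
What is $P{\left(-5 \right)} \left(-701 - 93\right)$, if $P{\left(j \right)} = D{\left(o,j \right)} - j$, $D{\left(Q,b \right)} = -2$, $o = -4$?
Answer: $-2382$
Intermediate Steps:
$P{\left(j \right)} = -2 - j$
$P{\left(-5 \right)} \left(-701 - 93\right) = \left(-2 - -5\right) \left(-701 - 93\right) = \left(-2 + 5\right) \left(-794\right) = 3 \left(-794\right) = -2382$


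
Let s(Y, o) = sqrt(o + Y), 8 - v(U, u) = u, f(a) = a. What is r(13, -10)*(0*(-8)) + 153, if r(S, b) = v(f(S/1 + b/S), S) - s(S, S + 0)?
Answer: 153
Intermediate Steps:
v(U, u) = 8 - u
s(Y, o) = sqrt(Y + o)
r(S, b) = 8 - S - sqrt(2)*sqrt(S) (r(S, b) = (8 - S) - sqrt(S + (S + 0)) = (8 - S) - sqrt(S + S) = (8 - S) - sqrt(2*S) = (8 - S) - sqrt(2)*sqrt(S) = 8 - S - sqrt(2)*sqrt(S))
r(13, -10)*(0*(-8)) + 153 = (8 - 1*13 - sqrt(2)*sqrt(13))*(0*(-8)) + 153 = (8 - 13 - sqrt(26))*0 + 153 = (-5 - sqrt(26))*0 + 153 = 0 + 153 = 153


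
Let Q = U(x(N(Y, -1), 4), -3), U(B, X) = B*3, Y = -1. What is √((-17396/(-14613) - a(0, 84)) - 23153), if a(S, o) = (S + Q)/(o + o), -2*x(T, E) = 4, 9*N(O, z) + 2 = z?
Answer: I*√968989589747781/204582 ≈ 152.16*I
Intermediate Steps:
N(O, z) = -2/9 + z/9
x(T, E) = -2 (x(T, E) = -½*4 = -2)
U(B, X) = 3*B
Q = -6 (Q = 3*(-2) = -6)
a(S, o) = (-6 + S)/(2*o) (a(S, o) = (S - 6)/(o + o) = (-6 + S)/((2*o)) = (-6 + S)*(1/(2*o)) = (-6 + S)/(2*o))
√((-17396/(-14613) - a(0, 84)) - 23153) = √((-17396/(-14613) - (-6 + 0)/(2*84)) - 23153) = √((-17396*(-1/14613) - (-6)/(2*84)) - 23153) = √((17396/14613 - 1*(-1/28)) - 23153) = √((17396/14613 + 1/28) - 23153) = √(501701/409164 - 23153) = √(-9472872391/409164) = I*√968989589747781/204582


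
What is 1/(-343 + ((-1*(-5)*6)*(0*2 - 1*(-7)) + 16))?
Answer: -1/117 ≈ -0.0085470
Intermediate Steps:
1/(-343 + ((-1*(-5)*6)*(0*2 - 1*(-7)) + 16)) = 1/(-343 + ((5*6)*(0 + 7) + 16)) = 1/(-343 + (30*7 + 16)) = 1/(-343 + (210 + 16)) = 1/(-343 + 226) = 1/(-117) = -1/117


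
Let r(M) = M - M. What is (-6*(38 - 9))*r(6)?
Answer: 0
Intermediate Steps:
r(M) = 0
(-6*(38 - 9))*r(6) = -6*(38 - 9)*0 = -6*29*0 = -174*0 = 0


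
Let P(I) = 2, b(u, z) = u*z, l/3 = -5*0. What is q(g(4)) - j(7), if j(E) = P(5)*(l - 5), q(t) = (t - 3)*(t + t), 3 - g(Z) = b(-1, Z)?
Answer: 66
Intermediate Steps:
l = 0 (l = 3*(-5*0) = 3*0 = 0)
g(Z) = 3 + Z (g(Z) = 3 - (-1)*Z = 3 + Z)
q(t) = 2*t*(-3 + t) (q(t) = (-3 + t)*(2*t) = 2*t*(-3 + t))
j(E) = -10 (j(E) = 2*(0 - 5) = 2*(-5) = -10)
q(g(4)) - j(7) = 2*(3 + 4)*(-3 + (3 + 4)) - 1*(-10) = 2*7*(-3 + 7) + 10 = 2*7*4 + 10 = 56 + 10 = 66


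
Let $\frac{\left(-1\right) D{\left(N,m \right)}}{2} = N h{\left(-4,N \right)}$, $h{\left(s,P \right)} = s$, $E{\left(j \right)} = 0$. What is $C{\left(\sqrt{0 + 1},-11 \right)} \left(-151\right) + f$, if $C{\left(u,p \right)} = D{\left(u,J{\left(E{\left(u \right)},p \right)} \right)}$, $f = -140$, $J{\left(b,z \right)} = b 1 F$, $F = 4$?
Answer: $-1348$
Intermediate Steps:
$J{\left(b,z \right)} = 4 b$ ($J{\left(b,z \right)} = b 1 \cdot 4 = b 4 = 4 b$)
$D{\left(N,m \right)} = 8 N$ ($D{\left(N,m \right)} = - 2 N \left(-4\right) = - 2 \left(- 4 N\right) = 8 N$)
$C{\left(u,p \right)} = 8 u$
$C{\left(\sqrt{0 + 1},-11 \right)} \left(-151\right) + f = 8 \sqrt{0 + 1} \left(-151\right) - 140 = 8 \sqrt{1} \left(-151\right) - 140 = 8 \cdot 1 \left(-151\right) - 140 = 8 \left(-151\right) - 140 = -1208 - 140 = -1348$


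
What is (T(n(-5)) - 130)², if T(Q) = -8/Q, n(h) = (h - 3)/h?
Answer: 18225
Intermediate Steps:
n(h) = (-3 + h)/h
(T(n(-5)) - 130)² = (-8*(-5/(-3 - 5)) - 130)² = (-8/((-⅕*(-8))) - 130)² = (-8/8/5 - 130)² = (-8*5/8 - 130)² = (-5 - 130)² = (-135)² = 18225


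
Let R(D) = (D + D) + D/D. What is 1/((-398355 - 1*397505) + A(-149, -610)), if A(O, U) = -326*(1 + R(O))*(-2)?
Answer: -1/988852 ≈ -1.0113e-6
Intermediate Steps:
R(D) = 1 + 2*D (R(D) = 2*D + 1 = 1 + 2*D)
A(O, U) = 1304 + 1304*O (A(O, U) = -326*(1 + (1 + 2*O))*(-2) = -326*(2 + 2*O)*(-2) = -326*(-4 - 4*O) = 1304 + 1304*O)
1/((-398355 - 1*397505) + A(-149, -610)) = 1/((-398355 - 1*397505) + (1304 + 1304*(-149))) = 1/((-398355 - 397505) + (1304 - 194296)) = 1/(-795860 - 192992) = 1/(-988852) = -1/988852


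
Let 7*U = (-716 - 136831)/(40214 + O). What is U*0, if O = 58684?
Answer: 0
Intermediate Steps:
U = -45849/230762 (U = ((-716 - 136831)/(40214 + 58684))/7 = (-137547/98898)/7 = (-137547*1/98898)/7 = (⅐)*(-45849/32966) = -45849/230762 ≈ -0.19869)
U*0 = -45849/230762*0 = 0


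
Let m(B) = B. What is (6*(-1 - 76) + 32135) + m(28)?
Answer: 31701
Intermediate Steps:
(6*(-1 - 76) + 32135) + m(28) = (6*(-1 - 76) + 32135) + 28 = (6*(-77) + 32135) + 28 = (-462 + 32135) + 28 = 31673 + 28 = 31701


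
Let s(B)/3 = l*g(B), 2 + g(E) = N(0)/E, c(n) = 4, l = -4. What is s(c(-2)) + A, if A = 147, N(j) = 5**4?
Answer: -1704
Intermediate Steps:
N(j) = 625
g(E) = -2 + 625/E
s(B) = 24 - 7500/B (s(B) = 3*(-4*(-2 + 625/B)) = 3*(8 - 2500/B) = 24 - 7500/B)
s(c(-2)) + A = (24 - 7500/4) + 147 = (24 - 7500*1/4) + 147 = (24 - 1875) + 147 = -1851 + 147 = -1704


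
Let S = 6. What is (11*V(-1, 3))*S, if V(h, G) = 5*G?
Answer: 990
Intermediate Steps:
(11*V(-1, 3))*S = (11*(5*3))*6 = (11*15)*6 = 165*6 = 990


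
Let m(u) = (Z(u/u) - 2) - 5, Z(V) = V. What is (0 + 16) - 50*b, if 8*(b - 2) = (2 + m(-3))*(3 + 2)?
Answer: 41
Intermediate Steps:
m(u) = -6 (m(u) = (u/u - 2) - 5 = (1 - 2) - 5 = -1 - 5 = -6)
b = -½ (b = 2 + ((2 - 6)*(3 + 2))/8 = 2 + (-4*5)/8 = 2 + (⅛)*(-20) = 2 - 5/2 = -½ ≈ -0.50000)
(0 + 16) - 50*b = (0 + 16) - 50*(-½) = 16 + 25 = 41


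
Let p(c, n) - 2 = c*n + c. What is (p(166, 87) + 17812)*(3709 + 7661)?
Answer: 368638140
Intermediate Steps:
p(c, n) = 2 + c + c*n (p(c, n) = 2 + (c*n + c) = 2 + (c + c*n) = 2 + c + c*n)
(p(166, 87) + 17812)*(3709 + 7661) = ((2 + 166 + 166*87) + 17812)*(3709 + 7661) = ((2 + 166 + 14442) + 17812)*11370 = (14610 + 17812)*11370 = 32422*11370 = 368638140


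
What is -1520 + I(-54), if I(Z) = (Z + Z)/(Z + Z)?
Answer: -1519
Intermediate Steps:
I(Z) = 1 (I(Z) = (2*Z)/((2*Z)) = (2*Z)*(1/(2*Z)) = 1)
-1520 + I(-54) = -1520 + 1 = -1519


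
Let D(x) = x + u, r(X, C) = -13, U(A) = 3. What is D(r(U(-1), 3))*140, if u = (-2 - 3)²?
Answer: 1680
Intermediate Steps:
u = 25 (u = (-5)² = 25)
D(x) = 25 + x (D(x) = x + 25 = 25 + x)
D(r(U(-1), 3))*140 = (25 - 13)*140 = 12*140 = 1680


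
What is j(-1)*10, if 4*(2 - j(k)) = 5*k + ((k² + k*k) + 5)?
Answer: 15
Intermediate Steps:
j(k) = ¾ - 5*k/4 - k²/2 (j(k) = 2 - (5*k + ((k² + k*k) + 5))/4 = 2 - (5*k + ((k² + k²) + 5))/4 = 2 - (5*k + (2*k² + 5))/4 = 2 - (5*k + (5 + 2*k²))/4 = 2 - (5 + 2*k² + 5*k)/4 = 2 + (-5/4 - 5*k/4 - k²/2) = ¾ - 5*k/4 - k²/2)
j(-1)*10 = (¾ - 5/4*(-1) - ½*(-1)²)*10 = (¾ + 5/4 - ½*1)*10 = (¾ + 5/4 - ½)*10 = (3/2)*10 = 15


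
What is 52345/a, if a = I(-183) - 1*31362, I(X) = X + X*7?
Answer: -52345/32826 ≈ -1.5946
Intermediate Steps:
I(X) = 8*X (I(X) = X + 7*X = 8*X)
a = -32826 (a = 8*(-183) - 1*31362 = -1464 - 31362 = -32826)
52345/a = 52345/(-32826) = 52345*(-1/32826) = -52345/32826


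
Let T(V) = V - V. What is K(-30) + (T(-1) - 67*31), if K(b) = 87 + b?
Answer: -2020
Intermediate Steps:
T(V) = 0
K(-30) + (T(-1) - 67*31) = (87 - 30) + (0 - 67*31) = 57 + (0 - 2077) = 57 - 2077 = -2020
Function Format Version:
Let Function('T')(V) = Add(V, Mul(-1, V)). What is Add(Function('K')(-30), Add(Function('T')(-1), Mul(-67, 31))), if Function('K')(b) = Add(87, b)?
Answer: -2020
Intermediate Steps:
Function('T')(V) = 0
Add(Function('K')(-30), Add(Function('T')(-1), Mul(-67, 31))) = Add(Add(87, -30), Add(0, Mul(-67, 31))) = Add(57, Add(0, -2077)) = Add(57, -2077) = -2020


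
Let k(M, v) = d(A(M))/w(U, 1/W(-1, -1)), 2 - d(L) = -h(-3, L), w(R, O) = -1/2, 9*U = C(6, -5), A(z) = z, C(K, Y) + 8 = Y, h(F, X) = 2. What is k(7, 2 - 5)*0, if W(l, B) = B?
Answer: 0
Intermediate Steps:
C(K, Y) = -8 + Y
U = -13/9 (U = (-8 - 5)/9 = (⅑)*(-13) = -13/9 ≈ -1.4444)
w(R, O) = -½ (w(R, O) = -1*½ = -½)
d(L) = 4 (d(L) = 2 - (-1)*2 = 2 - 1*(-2) = 2 + 2 = 4)
k(M, v) = -8 (k(M, v) = 4/(-½) = 4*(-2) = -8)
k(7, 2 - 5)*0 = -8*0 = 0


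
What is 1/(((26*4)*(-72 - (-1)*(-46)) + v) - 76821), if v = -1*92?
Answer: -1/89185 ≈ -1.1213e-5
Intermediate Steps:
v = -92
1/(((26*4)*(-72 - (-1)*(-46)) + v) - 76821) = 1/(((26*4)*(-72 - (-1)*(-46)) - 92) - 76821) = 1/((104*(-72 - 1*46) - 92) - 76821) = 1/((104*(-72 - 46) - 92) - 76821) = 1/((104*(-118) - 92) - 76821) = 1/((-12272 - 92) - 76821) = 1/(-12364 - 76821) = 1/(-89185) = -1/89185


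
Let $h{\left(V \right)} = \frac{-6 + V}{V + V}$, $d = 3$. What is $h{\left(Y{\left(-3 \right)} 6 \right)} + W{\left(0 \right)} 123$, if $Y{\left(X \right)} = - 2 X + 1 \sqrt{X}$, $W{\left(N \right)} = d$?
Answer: $\frac{9605}{26} + \frac{i \sqrt{3}}{78} \approx 369.42 + 0.022206 i$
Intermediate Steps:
$W{\left(N \right)} = 3$
$Y{\left(X \right)} = \sqrt{X} - 2 X$ ($Y{\left(X \right)} = - 2 X + \sqrt{X} = \sqrt{X} - 2 X$)
$h{\left(V \right)} = \frac{-6 + V}{2 V}$
$h{\left(Y{\left(-3 \right)} 6 \right)} + W{\left(0 \right)} 123 = \frac{-6 + \left(\sqrt{-3} - -6\right) 6}{2 \left(\sqrt{-3} - -6\right) 6} + 3 \cdot 123 = \frac{-6 + \left(i \sqrt{3} + 6\right) 6}{2 \left(i \sqrt{3} + 6\right) 6} + 369 = \frac{-6 + \left(6 + i \sqrt{3}\right) 6}{2 \left(6 + i \sqrt{3}\right) 6} + 369 = \frac{-6 + \left(36 + 6 i \sqrt{3}\right)}{2 \left(36 + 6 i \sqrt{3}\right)} + 369 = \frac{30 + 6 i \sqrt{3}}{2 \left(36 + 6 i \sqrt{3}\right)} + 369 = 369 + \frac{30 + 6 i \sqrt{3}}{2 \left(36 + 6 i \sqrt{3}\right)}$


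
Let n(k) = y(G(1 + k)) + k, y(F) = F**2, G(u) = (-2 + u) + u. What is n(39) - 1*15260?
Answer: -9137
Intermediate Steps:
G(u) = -2 + 2*u
n(k) = k + 4*k**2 (n(k) = (-2 + 2*(1 + k))**2 + k = (-2 + (2 + 2*k))**2 + k = (2*k)**2 + k = 4*k**2 + k = k + 4*k**2)
n(39) - 1*15260 = 39*(1 + 4*39) - 1*15260 = 39*(1 + 156) - 15260 = 39*157 - 15260 = 6123 - 15260 = -9137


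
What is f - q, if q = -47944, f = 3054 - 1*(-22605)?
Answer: 73603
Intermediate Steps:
f = 25659 (f = 3054 + 22605 = 25659)
f - q = 25659 - 1*(-47944) = 25659 + 47944 = 73603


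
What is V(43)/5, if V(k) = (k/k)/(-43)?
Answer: -1/215 ≈ -0.0046512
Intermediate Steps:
V(k) = -1/43 (V(k) = 1*(-1/43) = -1/43)
V(43)/5 = -1/43/5 = (1/5)*(-1/43) = -1/215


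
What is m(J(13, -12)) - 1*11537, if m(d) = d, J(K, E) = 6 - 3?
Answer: -11534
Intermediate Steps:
J(K, E) = 3
m(J(13, -12)) - 1*11537 = 3 - 1*11537 = 3 - 11537 = -11534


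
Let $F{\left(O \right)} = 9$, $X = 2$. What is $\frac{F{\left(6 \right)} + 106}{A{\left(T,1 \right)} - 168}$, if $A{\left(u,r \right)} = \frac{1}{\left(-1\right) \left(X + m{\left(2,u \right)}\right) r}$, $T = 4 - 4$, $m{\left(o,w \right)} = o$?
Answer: $- \frac{460}{673} \approx -0.68351$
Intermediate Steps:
$T = 0$ ($T = 4 + \left(-4 + 0\right) = 4 - 4 = 0$)
$A{\left(u,r \right)} = - \frac{1}{4 r}$ ($A{\left(u,r \right)} = \frac{1}{\left(-1\right) \left(2 + 2\right) r} = \frac{1}{\left(-1\right) 4 r} = \frac{1}{\left(-4\right) r} = - \frac{1}{4 r}$)
$\frac{F{\left(6 \right)} + 106}{A{\left(T,1 \right)} - 168} = \frac{9 + 106}{- \frac{1}{4 \cdot 1} - 168} = \frac{115}{\left(- \frac{1}{4}\right) 1 - 168} = \frac{115}{- \frac{1}{4} - 168} = \frac{115}{- \frac{673}{4}} = 115 \left(- \frac{4}{673}\right) = - \frac{460}{673}$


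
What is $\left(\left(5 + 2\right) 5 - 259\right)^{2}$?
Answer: $50176$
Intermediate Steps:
$\left(\left(5 + 2\right) 5 - 259\right)^{2} = \left(7 \cdot 5 - 259\right)^{2} = \left(35 - 259\right)^{2} = \left(-224\right)^{2} = 50176$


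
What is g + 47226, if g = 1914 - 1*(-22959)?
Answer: 72099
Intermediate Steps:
g = 24873 (g = 1914 + 22959 = 24873)
g + 47226 = 24873 + 47226 = 72099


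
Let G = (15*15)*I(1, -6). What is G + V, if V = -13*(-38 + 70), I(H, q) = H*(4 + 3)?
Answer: 1159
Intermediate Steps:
I(H, q) = 7*H (I(H, q) = H*7 = 7*H)
G = 1575 (G = (15*15)*(7*1) = 225*7 = 1575)
V = -416 (V = -13*32 = -416)
G + V = 1575 - 416 = 1159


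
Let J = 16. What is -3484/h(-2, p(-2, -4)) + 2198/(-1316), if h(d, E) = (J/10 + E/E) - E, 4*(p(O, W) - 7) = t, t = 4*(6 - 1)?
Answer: 34683/94 ≈ 368.97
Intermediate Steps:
t = 20 (t = 4*5 = 20)
p(O, W) = 12 (p(O, W) = 7 + (¼)*20 = 7 + 5 = 12)
h(d, E) = 13/5 - E (h(d, E) = (16/10 + E/E) - E = (16*(⅒) + 1) - E = (8/5 + 1) - E = 13/5 - E)
-3484/h(-2, p(-2, -4)) + 2198/(-1316) = -3484/(13/5 - 1*12) + 2198/(-1316) = -3484/(13/5 - 12) + 2198*(-1/1316) = -3484/(-47/5) - 157/94 = -3484*(-5/47) - 157/94 = 17420/47 - 157/94 = 34683/94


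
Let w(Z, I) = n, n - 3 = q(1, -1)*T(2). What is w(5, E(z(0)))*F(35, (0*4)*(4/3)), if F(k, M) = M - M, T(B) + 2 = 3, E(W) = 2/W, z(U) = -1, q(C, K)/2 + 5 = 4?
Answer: 0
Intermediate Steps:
q(C, K) = -2 (q(C, K) = -10 + 2*4 = -10 + 8 = -2)
T(B) = 1 (T(B) = -2 + 3 = 1)
n = 1 (n = 3 - 2*1 = 3 - 2 = 1)
w(Z, I) = 1
F(k, M) = 0
w(5, E(z(0)))*F(35, (0*4)*(4/3)) = 1*0 = 0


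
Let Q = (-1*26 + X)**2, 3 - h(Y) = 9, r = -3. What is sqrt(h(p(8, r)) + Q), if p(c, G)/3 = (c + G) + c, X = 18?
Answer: sqrt(58) ≈ 7.6158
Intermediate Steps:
p(c, G) = 3*G + 6*c (p(c, G) = 3*((c + G) + c) = 3*((G + c) + c) = 3*(G + 2*c) = 3*G + 6*c)
h(Y) = -6 (h(Y) = 3 - 1*9 = 3 - 9 = -6)
Q = 64 (Q = (-1*26 + 18)**2 = (-26 + 18)**2 = (-8)**2 = 64)
sqrt(h(p(8, r)) + Q) = sqrt(-6 + 64) = sqrt(58)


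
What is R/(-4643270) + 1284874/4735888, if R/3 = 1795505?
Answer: -977195742617/1099500333688 ≈ -0.88876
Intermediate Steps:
R = 5386515 (R = 3*1795505 = 5386515)
R/(-4643270) + 1284874/4735888 = 5386515/(-4643270) + 1284874/4735888 = 5386515*(-1/4643270) + 1284874*(1/4735888) = -1077303/928654 + 642437/2367944 = -977195742617/1099500333688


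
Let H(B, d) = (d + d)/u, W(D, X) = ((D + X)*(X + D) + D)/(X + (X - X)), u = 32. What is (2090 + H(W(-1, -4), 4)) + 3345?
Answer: 21741/4 ≈ 5435.3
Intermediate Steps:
W(D, X) = (D + (D + X)²)/X (W(D, X) = ((D + X)*(D + X) + D)/(X + 0) = ((D + X)² + D)/X = (D + (D + X)²)/X)
H(B, d) = d/16 (H(B, d) = (d + d)/32 = (2*d)*(1/32) = d/16)
(2090 + H(W(-1, -4), 4)) + 3345 = (2090 + (1/16)*4) + 3345 = (2090 + ¼) + 3345 = 8361/4 + 3345 = 21741/4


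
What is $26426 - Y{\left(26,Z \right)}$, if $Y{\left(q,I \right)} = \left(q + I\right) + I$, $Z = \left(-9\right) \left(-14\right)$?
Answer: $26148$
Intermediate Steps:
$Z = 126$
$Y{\left(q,I \right)} = q + 2 I$ ($Y{\left(q,I \right)} = \left(I + q\right) + I = q + 2 I$)
$26426 - Y{\left(26,Z \right)} = 26426 - \left(26 + 2 \cdot 126\right) = 26426 - \left(26 + 252\right) = 26426 - 278 = 26148$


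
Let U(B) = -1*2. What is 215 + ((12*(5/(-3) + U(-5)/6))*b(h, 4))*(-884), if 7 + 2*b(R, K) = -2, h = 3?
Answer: -95257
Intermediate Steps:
b(R, K) = -9/2 (b(R, K) = -7/2 + (½)*(-2) = -7/2 - 1 = -9/2)
U(B) = -2
215 + ((12*(5/(-3) + U(-5)/6))*b(h, 4))*(-884) = 215 + ((12*(5/(-3) - 2/6))*(-9/2))*(-884) = 215 + ((12*(5*(-⅓) - 2*⅙))*(-9/2))*(-884) = 215 + ((12*(-5/3 - ⅓))*(-9/2))*(-884) = 215 + ((12*(-2))*(-9/2))*(-884) = 215 - 24*(-9/2)*(-884) = 215 + 108*(-884) = 215 - 95472 = -95257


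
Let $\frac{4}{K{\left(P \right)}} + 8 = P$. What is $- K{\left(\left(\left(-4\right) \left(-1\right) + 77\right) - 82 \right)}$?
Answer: $\frac{4}{9} \approx 0.44444$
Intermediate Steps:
$K{\left(P \right)} = \frac{4}{-8 + P}$
$- K{\left(\left(\left(-4\right) \left(-1\right) + 77\right) - 82 \right)} = - \frac{4}{-8 + \left(\left(\left(-4\right) \left(-1\right) + 77\right) - 82\right)} = - \frac{4}{-8 + \left(\left(4 + 77\right) - 82\right)} = - \frac{4}{-8 + \left(81 - 82\right)} = - \frac{4}{-8 - 1} = - \frac{4}{-9} = - \frac{4 \left(-1\right)}{9} = \left(-1\right) \left(- \frac{4}{9}\right) = \frac{4}{9}$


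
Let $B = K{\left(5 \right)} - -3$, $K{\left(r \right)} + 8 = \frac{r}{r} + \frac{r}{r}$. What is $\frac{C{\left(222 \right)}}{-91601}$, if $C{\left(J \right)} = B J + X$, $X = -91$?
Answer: $\frac{757}{91601} \approx 0.0082641$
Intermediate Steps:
$K{\left(r \right)} = -6$ ($K{\left(r \right)} = -8 + \left(\frac{r}{r} + \frac{r}{r}\right) = -8 + \left(1 + 1\right) = -8 + 2 = -6$)
$B = -3$ ($B = -6 - -3 = -6 + 3 = -3$)
$C{\left(J \right)} = -91 - 3 J$ ($C{\left(J \right)} = - 3 J - 91 = -91 - 3 J$)
$\frac{C{\left(222 \right)}}{-91601} = \frac{-91 - 666}{-91601} = \left(-91 - 666\right) \left(- \frac{1}{91601}\right) = \left(-757\right) \left(- \frac{1}{91601}\right) = \frac{757}{91601}$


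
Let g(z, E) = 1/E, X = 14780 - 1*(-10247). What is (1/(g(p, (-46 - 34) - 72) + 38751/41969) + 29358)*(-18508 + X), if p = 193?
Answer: 1119294932093238/5848183 ≈ 1.9139e+8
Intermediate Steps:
X = 25027 (X = 14780 + 10247 = 25027)
(1/(g(p, (-46 - 34) - 72) + 38751/41969) + 29358)*(-18508 + X) = (1/(1/((-46 - 34) - 72) + 38751/41969) + 29358)*(-18508 + 25027) = (1/(1/(-80 - 72) + 38751*(1/41969)) + 29358)*6519 = (1/(1/(-152) + 38751/41969) + 29358)*6519 = (1/(-1/152 + 38751/41969) + 29358)*6519 = (1/(5848183/6379288) + 29358)*6519 = (6379288/5848183 + 29358)*6519 = (171697335802/5848183)*6519 = 1119294932093238/5848183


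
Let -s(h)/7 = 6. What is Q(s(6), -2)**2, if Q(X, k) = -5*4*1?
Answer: 400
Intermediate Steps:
s(h) = -42 (s(h) = -7*6 = -42)
Q(X, k) = -20 (Q(X, k) = -20*1 = -20)
Q(s(6), -2)**2 = (-20)**2 = 400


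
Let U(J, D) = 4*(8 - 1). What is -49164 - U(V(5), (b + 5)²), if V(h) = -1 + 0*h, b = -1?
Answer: -49192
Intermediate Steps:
V(h) = -1 (V(h) = -1 + 0 = -1)
U(J, D) = 28 (U(J, D) = 4*7 = 28)
-49164 - U(V(5), (b + 5)²) = -49164 - 1*28 = -49164 - 28 = -49192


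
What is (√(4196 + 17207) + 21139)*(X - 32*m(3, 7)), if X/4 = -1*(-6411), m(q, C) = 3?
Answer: 540059172 + 25548*√21403 ≈ 5.4380e+8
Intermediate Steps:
X = 25644 (X = 4*(-1*(-6411)) = 4*6411 = 25644)
(√(4196 + 17207) + 21139)*(X - 32*m(3, 7)) = (√(4196 + 17207) + 21139)*(25644 - 32*3) = (√21403 + 21139)*(25644 - 96) = (21139 + √21403)*25548 = 540059172 + 25548*√21403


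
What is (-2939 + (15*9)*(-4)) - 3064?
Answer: -6543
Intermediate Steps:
(-2939 + (15*9)*(-4)) - 3064 = (-2939 + 135*(-4)) - 3064 = (-2939 - 540) - 3064 = -3479 - 3064 = -6543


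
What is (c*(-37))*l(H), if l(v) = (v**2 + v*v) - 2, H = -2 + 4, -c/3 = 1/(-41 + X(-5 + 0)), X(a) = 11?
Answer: -111/5 ≈ -22.200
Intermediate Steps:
c = 1/10 (c = -3/(-41 + 11) = -3/(-30) = -3*(-1/30) = 1/10 ≈ 0.10000)
H = 2
l(v) = -2 + 2*v**2 (l(v) = (v**2 + v**2) - 2 = 2*v**2 - 2 = -2 + 2*v**2)
(c*(-37))*l(H) = ((1/10)*(-37))*(-2 + 2*2**2) = -37*(-2 + 2*4)/10 = -37*(-2 + 8)/10 = -37/10*6 = -111/5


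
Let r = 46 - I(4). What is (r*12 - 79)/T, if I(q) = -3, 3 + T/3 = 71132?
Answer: 509/213387 ≈ 0.0023853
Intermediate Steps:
T = 213387 (T = -9 + 3*71132 = -9 + 213396 = 213387)
r = 49 (r = 46 - 1*(-3) = 46 + 3 = 49)
(r*12 - 79)/T = (49*12 - 79)/213387 = (588 - 79)*(1/213387) = 509*(1/213387) = 509/213387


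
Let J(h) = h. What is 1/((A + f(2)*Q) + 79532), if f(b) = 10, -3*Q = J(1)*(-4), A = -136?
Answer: 3/238228 ≈ 1.2593e-5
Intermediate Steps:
Q = 4/3 (Q = -(-4)/3 = -⅓*(-4) = 4/3 ≈ 1.3333)
1/((A + f(2)*Q) + 79532) = 1/((-136 + 10*(4/3)) + 79532) = 1/((-136 + 40/3) + 79532) = 1/(-368/3 + 79532) = 1/(238228/3) = 3/238228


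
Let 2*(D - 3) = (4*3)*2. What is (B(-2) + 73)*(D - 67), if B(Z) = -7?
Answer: -3432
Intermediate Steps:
D = 15 (D = 3 + ((4*3)*2)/2 = 3 + (12*2)/2 = 3 + (½)*24 = 3 + 12 = 15)
(B(-2) + 73)*(D - 67) = (-7 + 73)*(15 - 67) = 66*(-52) = -3432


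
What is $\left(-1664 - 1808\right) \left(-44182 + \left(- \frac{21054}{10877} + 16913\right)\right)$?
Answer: $\frac{1029885357424}{10877} \approx 9.4685 \cdot 10^{7}$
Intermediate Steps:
$\left(-1664 - 1808\right) \left(-44182 + \left(- \frac{21054}{10877} + 16913\right)\right) = - 3472 \left(-44182 + \left(\left(-21054\right) \frac{1}{10877} + 16913\right)\right) = - 3472 \left(-44182 + \left(- \frac{21054}{10877} + 16913\right)\right) = - 3472 \left(-44182 + \frac{183941647}{10877}\right) = \left(-3472\right) \left(- \frac{296625967}{10877}\right) = \frac{1029885357424}{10877}$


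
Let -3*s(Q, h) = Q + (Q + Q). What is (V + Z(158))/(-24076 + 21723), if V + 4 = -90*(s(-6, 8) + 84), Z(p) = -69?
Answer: 8173/2353 ≈ 3.4734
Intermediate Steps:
s(Q, h) = -Q (s(Q, h) = -(Q + (Q + Q))/3 = -(Q + 2*Q)/3 = -Q)
V = -8104 (V = -4 - 90*(-1*(-6) + 84) = -4 - 90*(6 + 84) = -4 - 90*90 = -4 - 8100 = -8104)
(V + Z(158))/(-24076 + 21723) = (-8104 - 69)/(-24076 + 21723) = -8173/(-2353) = -8173*(-1/2353) = 8173/2353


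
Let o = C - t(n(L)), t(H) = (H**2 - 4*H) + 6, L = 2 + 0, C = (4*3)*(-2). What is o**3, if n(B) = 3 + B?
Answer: -42875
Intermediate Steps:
C = -24 (C = 12*(-2) = -24)
L = 2
t(H) = 6 + H**2 - 4*H
o = -35 (o = -24 - (6 + (3 + 2)**2 - 4*(3 + 2)) = -24 - (6 + 5**2 - 4*5) = -24 - (6 + 25 - 20) = -24 - 1*11 = -24 - 11 = -35)
o**3 = (-35)**3 = -42875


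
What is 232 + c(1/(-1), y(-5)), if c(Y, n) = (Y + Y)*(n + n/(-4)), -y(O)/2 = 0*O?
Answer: 232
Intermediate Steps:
y(O) = 0 (y(O) = -0*O = -2*0 = 0)
c(Y, n) = 3*Y*n/2 (c(Y, n) = (2*Y)*(n + n*(-¼)) = (2*Y)*(n - n/4) = (2*Y)*(3*n/4) = 3*Y*n/2)
232 + c(1/(-1), y(-5)) = 232 + (3/2)*0/(-1) = 232 + (3/2)*(-1)*0 = 232 + 0 = 232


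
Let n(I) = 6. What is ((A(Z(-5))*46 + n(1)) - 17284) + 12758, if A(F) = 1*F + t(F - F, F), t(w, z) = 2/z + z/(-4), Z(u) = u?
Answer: -47109/10 ≈ -4710.9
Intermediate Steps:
t(w, z) = 2/z - z/4 (t(w, z) = 2/z + z*(-¼) = 2/z - z/4)
A(F) = 2/F + 3*F/4 (A(F) = 1*F + (2/F - F/4) = F + (2/F - F/4) = 2/F + 3*F/4)
((A(Z(-5))*46 + n(1)) - 17284) + 12758 = (((2/(-5) + (¾)*(-5))*46 + 6) - 17284) + 12758 = (((2*(-⅕) - 15/4)*46 + 6) - 17284) + 12758 = (((-⅖ - 15/4)*46 + 6) - 17284) + 12758 = ((-83/20*46 + 6) - 17284) + 12758 = ((-1909/10 + 6) - 17284) + 12758 = (-1849/10 - 17284) + 12758 = -174689/10 + 12758 = -47109/10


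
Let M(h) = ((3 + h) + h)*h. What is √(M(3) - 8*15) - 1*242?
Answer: -242 + I*√93 ≈ -242.0 + 9.6436*I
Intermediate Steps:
M(h) = h*(3 + 2*h) (M(h) = (3 + 2*h)*h = h*(3 + 2*h))
√(M(3) - 8*15) - 1*242 = √(3*(3 + 2*3) - 8*15) - 1*242 = √(3*(3 + 6) - 1*120) - 242 = √(3*9 - 120) - 242 = √(27 - 120) - 242 = √(-93) - 242 = I*√93 - 242 = -242 + I*√93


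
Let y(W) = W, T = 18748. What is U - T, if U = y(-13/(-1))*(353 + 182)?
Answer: -11793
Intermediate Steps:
U = 6955 (U = (-13/(-1))*(353 + 182) = -13*(-1)*535 = 13*535 = 6955)
U - T = 6955 - 1*18748 = 6955 - 18748 = -11793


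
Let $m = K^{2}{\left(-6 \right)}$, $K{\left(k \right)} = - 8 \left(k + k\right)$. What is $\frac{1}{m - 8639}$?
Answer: $\frac{1}{577} \approx 0.0017331$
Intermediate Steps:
$K{\left(k \right)} = - 16 k$ ($K{\left(k \right)} = - 8 \cdot 2 k = - 16 k$)
$m = 9216$ ($m = \left(\left(-16\right) \left(-6\right)\right)^{2} = 96^{2} = 9216$)
$\frac{1}{m - 8639} = \frac{1}{9216 - 8639} = \frac{1}{577}$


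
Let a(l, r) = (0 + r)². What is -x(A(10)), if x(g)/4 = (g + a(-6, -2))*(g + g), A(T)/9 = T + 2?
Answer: -96768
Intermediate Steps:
A(T) = 18 + 9*T (A(T) = 9*(T + 2) = 9*(2 + T) = 18 + 9*T)
a(l, r) = r²
x(g) = 8*g*(4 + g) (x(g) = 4*((g + (-2)²)*(g + g)) = 4*((g + 4)*(2*g)) = 4*((4 + g)*(2*g)) = 4*(2*g*(4 + g)) = 8*g*(4 + g))
-x(A(10)) = -8*(18 + 9*10)*(4 + (18 + 9*10)) = -8*(18 + 90)*(4 + (18 + 90)) = -8*108*(4 + 108) = -8*108*112 = -1*96768 = -96768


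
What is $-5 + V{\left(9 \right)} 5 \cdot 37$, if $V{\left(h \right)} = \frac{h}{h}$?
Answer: $180$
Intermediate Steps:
$V{\left(h \right)} = 1$
$-5 + V{\left(9 \right)} 5 \cdot 37 = -5 + 1 \cdot 5 \cdot 37 = -5 + 1 \cdot 185 = -5 + 185 = 180$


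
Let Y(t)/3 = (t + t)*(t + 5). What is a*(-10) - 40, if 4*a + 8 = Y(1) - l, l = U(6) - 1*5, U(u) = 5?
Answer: -110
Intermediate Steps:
Y(t) = 6*t*(5 + t) (Y(t) = 3*((t + t)*(t + 5)) = 3*((2*t)*(5 + t)) = 3*(2*t*(5 + t)) = 6*t*(5 + t))
l = 0 (l = 5 - 1*5 = 5 - 5 = 0)
a = 7 (a = -2 + (6*1*(5 + 1) - 1*0)/4 = -2 + (6*1*6 + 0)/4 = -2 + (36 + 0)/4 = -2 + (¼)*36 = -2 + 9 = 7)
a*(-10) - 40 = 7*(-10) - 40 = -70 - 40 = -110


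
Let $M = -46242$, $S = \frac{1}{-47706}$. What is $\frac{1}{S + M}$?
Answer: $- \frac{47706}{2206020853} \approx -2.1625 \cdot 10^{-5}$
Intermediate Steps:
$S = - \frac{1}{47706} \approx -2.0962 \cdot 10^{-5}$
$\frac{1}{S + M} = \frac{1}{- \frac{1}{47706} - 46242} = \frac{1}{- \frac{2206020853}{47706}} = - \frac{47706}{2206020853}$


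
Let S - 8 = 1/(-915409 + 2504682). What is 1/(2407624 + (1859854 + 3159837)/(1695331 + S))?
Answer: 2694356498548/6487005348119504595 ≈ 4.1535e-7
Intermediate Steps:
S = 12714185/1589273 (S = 8 + 1/(-915409 + 2504682) = 8 + 1/1589273 = 12714185/1589273 ≈ 8.0000)
1/(2407624 + (1859854 + 3159837)/(1695331 + S)) = 1/(2407624 + (1859854 + 3159837)/(1695331 + 12714185/1589273)) = 1/(2407624 + 5019691/(2694356498548/1589273)) = 1/(2407624 + 5019691*(1589273/2694356498548)) = 1/(2407624 + 7977659374643/2694356498548) = 1/(6487005348119504595/2694356498548) = 2694356498548/6487005348119504595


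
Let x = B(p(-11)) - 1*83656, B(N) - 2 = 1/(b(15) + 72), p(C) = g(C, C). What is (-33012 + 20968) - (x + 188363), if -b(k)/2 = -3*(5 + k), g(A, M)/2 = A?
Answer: -22416577/192 ≈ -1.1675e+5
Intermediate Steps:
g(A, M) = 2*A
b(k) = 30 + 6*k (b(k) = -(-6)*(5 + k) = -2*(-15 - 3*k) = 30 + 6*k)
p(C) = 2*C
B(N) = 385/192 (B(N) = 2 + 1/((30 + 6*15) + 72) = 2 + 1/((30 + 90) + 72) = 2 + 1/(120 + 72) = 2 + 1/192 = 385/192)
x = -16061567/192 (x = 385/192 - 1*83656 = 385/192 - 83656 = -16061567/192 ≈ -83654.)
(-33012 + 20968) - (x + 188363) = (-33012 + 20968) - (-16061567/192 + 188363) = -12044 - 1*20104129/192 = -12044 - 20104129/192 = -22416577/192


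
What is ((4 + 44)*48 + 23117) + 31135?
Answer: 56556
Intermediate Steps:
((4 + 44)*48 + 23117) + 31135 = (48*48 + 23117) + 31135 = (2304 + 23117) + 31135 = 25421 + 31135 = 56556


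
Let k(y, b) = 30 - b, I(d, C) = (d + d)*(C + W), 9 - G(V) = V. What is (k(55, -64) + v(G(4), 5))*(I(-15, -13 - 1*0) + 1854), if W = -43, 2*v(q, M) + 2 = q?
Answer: 337497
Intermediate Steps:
G(V) = 9 - V
v(q, M) = -1 + q/2
I(d, C) = 2*d*(-43 + C) (I(d, C) = (d + d)*(C - 43) = (2*d)*(-43 + C) = 2*d*(-43 + C))
(k(55, -64) + v(G(4), 5))*(I(-15, -13 - 1*0) + 1854) = ((30 - 1*(-64)) + (-1 + (9 - 1*4)/2))*(2*(-15)*(-43 + (-13 - 1*0)) + 1854) = ((30 + 64) + (-1 + (9 - 4)/2))*(2*(-15)*(-43 + (-13 + 0)) + 1854) = (94 + (-1 + (½)*5))*(2*(-15)*(-43 - 13) + 1854) = (94 + (-1 + 5/2))*(2*(-15)*(-56) + 1854) = (94 + 3/2)*(1680 + 1854) = (191/2)*3534 = 337497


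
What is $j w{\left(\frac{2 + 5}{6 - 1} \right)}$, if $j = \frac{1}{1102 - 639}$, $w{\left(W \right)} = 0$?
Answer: $0$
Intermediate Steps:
$j = \frac{1}{463} \approx 0.0021598$
$j w{\left(\frac{2 + 5}{6 - 1} \right)} = \frac{1}{463} \cdot 0 = 0$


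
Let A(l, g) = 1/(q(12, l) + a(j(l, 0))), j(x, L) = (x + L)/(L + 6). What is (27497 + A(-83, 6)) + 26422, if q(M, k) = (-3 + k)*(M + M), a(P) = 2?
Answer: 111180977/2062 ≈ 53919.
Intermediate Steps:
j(x, L) = (L + x)/(6 + L)
q(M, k) = 2*M*(-3 + k) (q(M, k) = (-3 + k)*(2*M) = 2*M*(-3 + k))
A(l, g) = 1/(-70 + 24*l) (A(l, g) = 1/(2*12*(-3 + l) + 2) = 1/((-72 + 24*l) + 2) = 1/(-70 + 24*l))
(27497 + A(-83, 6)) + 26422 = (27497 + 1/(2*(-35 + 12*(-83)))) + 26422 = (27497 + 1/(2*(-35 - 996))) + 26422 = (27497 + (½)/(-1031)) + 26422 = (27497 + (½)*(-1/1031)) + 26422 = (27497 - 1/2062) + 26422 = 56698813/2062 + 26422 = 111180977/2062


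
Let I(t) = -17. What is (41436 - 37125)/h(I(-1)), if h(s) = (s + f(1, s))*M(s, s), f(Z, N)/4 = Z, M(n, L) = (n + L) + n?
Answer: 1437/221 ≈ 6.5023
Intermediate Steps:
M(n, L) = L + 2*n (M(n, L) = (L + n) + n = L + 2*n)
f(Z, N) = 4*Z
h(s) = 3*s*(4 + s) (h(s) = (s + 4*1)*(s + 2*s) = (s + 4)*(3*s) = (4 + s)*(3*s) = 3*s*(4 + s))
(41436 - 37125)/h(I(-1)) = (41436 - 37125)/((3*(-17)*(4 - 17))) = 4311/((3*(-17)*(-13))) = 4311/663 = 4311*(1/663) = 1437/221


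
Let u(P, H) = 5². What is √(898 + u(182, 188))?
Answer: √923 ≈ 30.381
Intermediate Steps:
u(P, H) = 25
√(898 + u(182, 188)) = √(898 + 25) = √923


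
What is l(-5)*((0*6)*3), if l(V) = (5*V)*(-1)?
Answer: 0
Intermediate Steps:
l(V) = -5*V
l(-5)*((0*6)*3) = (-5*(-5))*((0*6)*3) = 25*(0*3) = 25*0 = 0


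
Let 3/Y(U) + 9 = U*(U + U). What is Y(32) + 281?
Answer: 572962/2039 ≈ 281.00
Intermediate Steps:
Y(U) = 3/(-9 + 2*U²) (Y(U) = 3/(-9 + U*(U + U)) = 3/(-9 + U*(2*U)) = 3/(-9 + 2*U²))
Y(32) + 281 = 3/(-9 + 2*32²) + 281 = 3/(-9 + 2*1024) + 281 = 3/(-9 + 2048) + 281 = 3/2039 + 281 = 572962/2039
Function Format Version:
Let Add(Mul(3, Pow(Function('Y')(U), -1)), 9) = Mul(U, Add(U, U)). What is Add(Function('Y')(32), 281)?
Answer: Rational(572962, 2039) ≈ 281.00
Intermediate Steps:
Function('Y')(U) = Mul(3, Pow(Add(-9, Mul(2, Pow(U, 2))), -1)) (Function('Y')(U) = Mul(3, Pow(Add(-9, Mul(U, Add(U, U))), -1)) = Mul(3, Pow(Add(-9, Mul(U, Mul(2, U))), -1)) = Mul(3, Pow(Add(-9, Mul(2, Pow(U, 2))), -1)))
Add(Function('Y')(32), 281) = Add(Mul(3, Pow(Add(-9, Mul(2, Pow(32, 2))), -1)), 281) = Add(Mul(3, Pow(Add(-9, Mul(2, 1024)), -1)), 281) = Add(Mul(3, Pow(Add(-9, 2048), -1)), 281) = Add(Mul(3, Pow(2039, -1)), 281) = Add(Mul(3, Rational(1, 2039)), 281) = Add(Rational(3, 2039), 281) = Rational(572962, 2039)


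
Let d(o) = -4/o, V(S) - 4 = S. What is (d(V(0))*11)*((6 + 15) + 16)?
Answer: -407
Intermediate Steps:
V(S) = 4 + S
(d(V(0))*11)*((6 + 15) + 16) = (-4/(4 + 0)*11)*((6 + 15) + 16) = (-4/4*11)*(21 + 16) = (-4*1/4*11)*37 = -1*11*37 = -11*37 = -407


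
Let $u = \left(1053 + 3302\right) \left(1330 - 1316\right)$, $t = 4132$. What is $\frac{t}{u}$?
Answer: $\frac{2066}{30485} \approx 0.067771$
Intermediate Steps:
$u = 60970$ ($u = 4355 \cdot 14 = 60970$)
$\frac{t}{u} = \frac{4132}{60970} = 4132 \cdot \frac{1}{60970} = \frac{2066}{30485}$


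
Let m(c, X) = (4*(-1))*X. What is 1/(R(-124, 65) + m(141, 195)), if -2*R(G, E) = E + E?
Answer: -1/845 ≈ -0.0011834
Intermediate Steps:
m(c, X) = -4*X
R(G, E) = -E (R(G, E) = -(E + E)/2 = -E)
1/(R(-124, 65) + m(141, 195)) = 1/(-1*65 - 4*195) = 1/(-65 - 780) = 1/(-845) = -1/845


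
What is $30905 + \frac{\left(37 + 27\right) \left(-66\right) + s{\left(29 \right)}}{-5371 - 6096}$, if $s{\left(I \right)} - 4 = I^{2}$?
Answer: $\frac{354391014}{11467} \approx 30905.0$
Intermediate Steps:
$s{\left(I \right)} = 4 + I^{2}$
$30905 + \frac{\left(37 + 27\right) \left(-66\right) + s{\left(29 \right)}}{-5371 - 6096} = 30905 + \frac{\left(37 + 27\right) \left(-66\right) + \left(4 + 29^{2}\right)}{-5371 - 6096} = 30905 + \frac{64 \left(-66\right) + \left(4 + 841\right)}{-11467} = 30905 + \left(-4224 + 845\right) \left(- \frac{1}{11467}\right) = 30905 - - \frac{3379}{11467} = 30905 + \frac{3379}{11467} = \frac{354391014}{11467}$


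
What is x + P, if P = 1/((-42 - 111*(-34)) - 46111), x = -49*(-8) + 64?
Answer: 19324823/42379 ≈ 456.00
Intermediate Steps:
x = 456 (x = 392 + 64 = 456)
P = -1/42379 (P = 1/((-42 + 3774) - 46111) = 1/(3732 - 46111) = 1/(-42379) = -1/42379 ≈ -2.3597e-5)
x + P = 456 - 1/42379 = 19324823/42379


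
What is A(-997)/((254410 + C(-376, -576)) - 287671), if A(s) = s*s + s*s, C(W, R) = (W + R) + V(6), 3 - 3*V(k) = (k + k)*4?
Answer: -994009/17114 ≈ -58.082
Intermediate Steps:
V(k) = 1 - 8*k/3 (V(k) = 1 - (k + k)*4/3 = 1 - 2*k*4/3 = 1 - 8*k/3)
C(W, R) = -15 + R + W (C(W, R) = (W + R) + (1 - 8/3*6) = (R + W) + (1 - 16) = (R + W) - 15 = -15 + R + W)
A(s) = 2*s**2 (A(s) = s**2 + s**2 = 2*s**2)
A(-997)/((254410 + C(-376, -576)) - 287671) = (2*(-997)**2)/((254410 + (-15 - 576 - 376)) - 287671) = (2*994009)/((254410 - 967) - 287671) = 1988018/(253443 - 287671) = 1988018/(-34228) = 1988018*(-1/34228) = -994009/17114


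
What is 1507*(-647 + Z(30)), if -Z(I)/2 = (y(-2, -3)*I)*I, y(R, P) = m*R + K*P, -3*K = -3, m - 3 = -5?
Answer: -3687629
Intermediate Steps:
m = -2 (m = 3 - 5 = -2)
K = 1 (K = -1/3*(-3) = 1)
y(R, P) = P - 2*R (y(R, P) = -2*R + 1*P = -2*R + P = P - 2*R)
Z(I) = -2*I**2 (Z(I) = -2*(-3 - 2*(-2))*I*I = -2*(-3 + 4)*I*I = -2*1*I*I = -2*I*I = -2*I**2)
1507*(-647 + Z(30)) = 1507*(-647 - 2*30**2) = 1507*(-647 - 2*900) = 1507*(-647 - 1800) = 1507*(-2447) = -3687629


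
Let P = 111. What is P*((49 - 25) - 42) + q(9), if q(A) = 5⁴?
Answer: -1373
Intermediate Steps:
q(A) = 625
P*((49 - 25) - 42) + q(9) = 111*((49 - 25) - 42) + 625 = 111*(24 - 42) + 625 = 111*(-18) + 625 = -1998 + 625 = -1373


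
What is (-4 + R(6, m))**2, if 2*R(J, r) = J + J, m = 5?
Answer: 4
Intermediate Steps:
R(J, r) = J (R(J, r) = (J + J)/2 = (2*J)/2 = J)
(-4 + R(6, m))**2 = (-4 + 6)**2 = 2**2 = 4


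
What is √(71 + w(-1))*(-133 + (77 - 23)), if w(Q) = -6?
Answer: -79*√65 ≈ -636.92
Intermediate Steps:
√(71 + w(-1))*(-133 + (77 - 23)) = √(71 - 6)*(-133 + (77 - 23)) = √65*(-133 + 54) = √65*(-79) = -79*√65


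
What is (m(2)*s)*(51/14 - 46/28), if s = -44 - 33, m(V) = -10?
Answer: 1540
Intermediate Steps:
s = -77
(m(2)*s)*(51/14 - 46/28) = (-10*(-77))*(51/14 - 46/28) = 770*(51*(1/14) - 46*1/28) = 770*(51/14 - 23/14) = 770*2 = 1540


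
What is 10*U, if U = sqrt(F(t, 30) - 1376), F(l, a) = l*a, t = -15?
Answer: 10*I*sqrt(1826) ≈ 427.32*I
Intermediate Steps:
F(l, a) = a*l
U = I*sqrt(1826) (U = sqrt(30*(-15) - 1376) = sqrt(-450 - 1376) = sqrt(-1826) = I*sqrt(1826) ≈ 42.732*I)
10*U = 10*(I*sqrt(1826)) = 10*I*sqrt(1826)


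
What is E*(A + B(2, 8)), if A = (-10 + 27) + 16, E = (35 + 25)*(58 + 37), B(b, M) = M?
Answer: 233700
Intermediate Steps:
E = 5700 (E = 60*95 = 5700)
A = 33 (A = 17 + 16 = 33)
E*(A + B(2, 8)) = 5700*(33 + 8) = 5700*41 = 233700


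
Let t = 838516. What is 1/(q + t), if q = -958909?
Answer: -1/120393 ≈ -8.3061e-6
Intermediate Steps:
1/(q + t) = 1/(-958909 + 838516) = 1/(-120393) = -1/120393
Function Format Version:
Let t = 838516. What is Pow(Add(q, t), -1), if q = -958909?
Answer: Rational(-1, 120393) ≈ -8.3061e-6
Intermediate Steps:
Pow(Add(q, t), -1) = Pow(Add(-958909, 838516), -1) = Pow(-120393, -1) = Rational(-1, 120393)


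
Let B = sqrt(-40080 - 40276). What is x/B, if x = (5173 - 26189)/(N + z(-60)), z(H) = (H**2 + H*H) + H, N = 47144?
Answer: 2627*I*sqrt(20089)/272627819 ≈ 0.0013657*I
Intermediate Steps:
z(H) = H + 2*H**2 (z(H) = (H**2 + H**2) + H = 2*H**2 + H = H + 2*H**2)
B = 2*I*sqrt(20089) (B = sqrt(-80356) = 2*I*sqrt(20089) ≈ 283.47*I)
x = -5254/13571 (x = (5173 - 26189)/(47144 - 60*(1 + 2*(-60))) = -21016/(47144 - 60*(1 - 120)) = -21016/(47144 - 60*(-119)) = -21016/(47144 + 7140) = -21016/54284 = -21016*1/54284 = -5254/13571 ≈ -0.38715)
x/B = -5254*(-I*sqrt(20089)/40178)/13571 = -(-2627)*I*sqrt(20089)/272627819 = 2627*I*sqrt(20089)/272627819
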